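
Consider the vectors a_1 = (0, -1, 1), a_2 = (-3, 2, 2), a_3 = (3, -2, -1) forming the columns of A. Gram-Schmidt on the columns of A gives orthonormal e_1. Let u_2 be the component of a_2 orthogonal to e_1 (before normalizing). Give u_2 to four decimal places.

e_1 = a_1/‖a_1‖ = (0, -1, 1)/1.4142 = (0.0000, -0.7071, 0.7071).
r_{12} = e_1·a_2 = 0.0000.
u_2 = a_2 + 0.0000·e_1 = (-3.0000, 2.0000, 2.0000).

u_2 = (-3.0000, 2.0000, 2.0000)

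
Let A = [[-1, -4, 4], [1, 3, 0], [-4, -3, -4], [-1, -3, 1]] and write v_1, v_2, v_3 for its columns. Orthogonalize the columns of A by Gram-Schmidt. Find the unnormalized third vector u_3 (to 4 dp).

q_1 = v_1/‖v_1‖ = (-1, 1, -4, -1)/4.3589 = (-0.2294, 0.2294, -0.9177, -0.2294).
r_{12} = q_1·v_2 = 5.0471.
u_2 = v_2 − 5.0471·q_1 = (-2.8421, 1.8421, 1.6316, -1.8421).
‖u_2‖ = 4.1864, so q_2 = (-0.6789, 0.4400, 0.3897, -0.4400).
r_{13} = q_1·v_3 = 2.5236; r_{23} = q_2·v_3 = -4.7145.
u_3 = v_3 − 2.5236·q_1 + 4.7145·q_2 = (1.3784, 1.4955, 0.1532, -0.4955).

u_3 = (1.3784, 1.4955, 0.1532, -0.4955)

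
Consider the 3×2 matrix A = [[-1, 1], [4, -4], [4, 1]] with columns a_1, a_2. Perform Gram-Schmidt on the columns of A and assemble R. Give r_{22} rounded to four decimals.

a_1 = (-1, 4, 4); ‖a_1‖ = 5.7446, so e_1 = (-0.1741, 0.6963, 0.6963).
e_1·a_2 = (-0.1741)·1 + 0.6963·(-4) + 0.6963·1 = -2.2630.
u_2 = a_2 + 2.2630·e_1 = (0.6061, -2.4242, 2.5758).
r_{22} = ‖u_2‖ = 3.5887.

r_{22} = 3.5887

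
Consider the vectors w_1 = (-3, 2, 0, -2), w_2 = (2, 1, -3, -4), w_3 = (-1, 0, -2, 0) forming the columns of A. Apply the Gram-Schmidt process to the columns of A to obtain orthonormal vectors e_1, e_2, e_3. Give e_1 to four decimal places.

e_1 = w_1/‖w_1‖ = (-3, 2, 0, -2)/4.1231 = (-0.7276, 0.4851, 0.0000, -0.4851).

e_1 = (-0.7276, 0.4851, 0.0000, -0.4851)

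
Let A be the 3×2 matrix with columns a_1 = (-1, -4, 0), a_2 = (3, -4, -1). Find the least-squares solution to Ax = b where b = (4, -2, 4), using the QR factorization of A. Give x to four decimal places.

a_1 = (-1, -4, 0); ‖a_1‖ = 4.1231, so q_1 = (-0.2425, -0.9701, 0.0000).
q_1·a_2 = (-0.2425)·3 + (-0.9701)·(-4) + 0.0000·(-1) = 3.1530.
u_2 = a_2 − 3.1530·q_1 = (3.7647, -0.9412, -1.0000).
‖u_2‖ = 4.0073, so q_2 = (0.9395, -0.2349, -0.2495).
Qᵀb = (0.9701, 3.2294).
Back-substitute: x_2 = 3.2294/4.0073 = 0.8059.
x_1 = (0.9701 − 3.1530·0.8059)/4.1231 = -0.3810.

x = (-0.3810, 0.8059)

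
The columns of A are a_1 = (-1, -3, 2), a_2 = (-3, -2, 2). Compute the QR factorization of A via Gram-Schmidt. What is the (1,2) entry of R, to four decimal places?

a_1 = (-1, -3, 2); ‖a_1‖ = 3.7417, so e_1 = (-0.2673, -0.8018, 0.5345).
r_{12} = e_1·a_2 = 3.4744.

r_{12} = 3.4744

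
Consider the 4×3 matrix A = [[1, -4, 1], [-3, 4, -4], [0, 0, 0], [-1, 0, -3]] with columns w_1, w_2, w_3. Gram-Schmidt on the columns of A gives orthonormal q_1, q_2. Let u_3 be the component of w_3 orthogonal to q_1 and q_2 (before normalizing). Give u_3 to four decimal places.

w_1 = (1, -3, 0, -1); ‖w_1‖ = 3.3166, so q_1 = (0.3015, -0.9045, 0.0000, -0.3015).
q_1·w_2 = 0.3015·(-4) + (-0.9045)·4 + 0.0000·0 + (-0.3015)·0 = -4.8242.
u_2 = w_2 + 4.8242·q_1 = (-2.5455, -0.3636, 0.0000, -1.4545).
‖u_2‖ = 2.9542, so q_2 = (-0.8616, -0.1231, 0.0000, -0.4924).
q_1·w_3 = 0.3015·1 + (-0.9045)·(-4) + 0.0000·0 + (-0.3015)·(-3) = 4.8242; q_2·w_3 = (-0.8616)·1 + (-0.1231)·(-4) + 0.0000·0 + (-0.4924)·(-3) = 1.1078.
u_3 = w_3 − 4.8242·q_1 − 1.1078·q_2 = (0.5000, 0.5000, 0.0000, -1.0000).

u_3 = (0.5000, 0.5000, 0.0000, -1.0000)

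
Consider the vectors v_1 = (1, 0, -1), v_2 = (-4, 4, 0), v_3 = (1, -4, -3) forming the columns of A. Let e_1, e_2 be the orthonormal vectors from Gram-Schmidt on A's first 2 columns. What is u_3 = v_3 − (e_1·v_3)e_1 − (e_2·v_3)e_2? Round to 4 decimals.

v_1 = (1, 0, -1); ‖v_1‖ = 1.4142, so e_1 = (0.7071, 0.0000, -0.7071).
e_1·v_2 = 0.7071·(-4) + 0.0000·4 + (-0.7071)·0 = -2.8284.
u_2 = v_2 + 2.8284·e_1 = (-2.0000, 4.0000, -2.0000).
‖u_2‖ = 4.8990, so e_2 = (-0.4082, 0.8165, -0.4082).
e_1·v_3 = 0.7071·1 + 0.0000·(-4) + (-0.7071)·(-3) = 2.8284; e_2·v_3 = (-0.4082)·1 + 0.8165·(-4) + (-0.4082)·(-3) = -2.4495.
u_3 = v_3 − 2.8284·e_1 + 2.4495·e_2 = (-2.0000, -2.0000, -2.0000).

u_3 = (-2.0000, -2.0000, -2.0000)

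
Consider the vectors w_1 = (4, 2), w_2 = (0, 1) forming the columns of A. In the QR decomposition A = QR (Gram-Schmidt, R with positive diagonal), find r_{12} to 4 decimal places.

w_1 = (4, 2); ‖w_1‖ = 4.4721, so q_1 = (0.8944, 0.4472).
r_{12} = q_1·w_2 = 0.4472.

r_{12} = 0.4472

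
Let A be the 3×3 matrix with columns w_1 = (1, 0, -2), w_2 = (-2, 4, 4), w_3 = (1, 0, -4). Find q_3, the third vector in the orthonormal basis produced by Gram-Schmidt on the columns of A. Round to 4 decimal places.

q_1 = w_1/‖w_1‖ = (1, 0, -2)/2.2361 = (0.4472, 0.0000, -0.8944).
r_{12} = q_1·w_2 = -4.4721.
u_2 = w_2 + 4.4721·q_1 = (0.0000, 4.0000, 0.0000).
‖u_2‖ = 4.0000, so q_2 = (0.0000, 1.0000, 0.0000).
r_{13} = q_1·w_3 = 4.0249; r_{23} = q_2·w_3 = 0.0000.
u_3 = w_3 − 4.0249·q_1 + 0.0000·q_2 = (-0.8000, 0.0000, -0.4000).
‖u_3‖ = 0.8944, so q_3 = (-0.8944, 0.0000, -0.4472).

q_3 = (-0.8944, 0.0000, -0.4472)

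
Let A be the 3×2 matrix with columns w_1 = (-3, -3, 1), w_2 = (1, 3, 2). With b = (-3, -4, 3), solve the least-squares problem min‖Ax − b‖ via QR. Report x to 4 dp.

e_1 = w_1/‖w_1‖ = (-3, -3, 1)/4.3589 = (-0.6882, -0.6882, 0.2294).
r_{12} = e_1·w_2 = -2.2942.
u_2 = w_2 + 2.2942·e_1 = (-0.5789, 1.4211, 2.5263).
‖u_2‖ = 2.9558, so e_2 = (-0.1959, 0.4808, 0.8547).
Qᵀb = (5.5060, 1.2286).
Back-substitute: x_2 = 1.2286/2.9558 = 0.4157.
x_1 = (5.5060 + 2.2942·0.4157)/4.3589 = 1.4819.

x = (1.4819, 0.4157)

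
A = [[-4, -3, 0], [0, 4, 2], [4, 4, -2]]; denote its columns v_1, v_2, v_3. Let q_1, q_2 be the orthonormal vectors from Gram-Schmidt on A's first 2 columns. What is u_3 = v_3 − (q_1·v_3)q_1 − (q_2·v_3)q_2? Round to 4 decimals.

v_1 = (-4, 0, 4); ‖v_1‖ = 5.6569, so q_1 = (-0.7071, 0.0000, 0.7071).
q_1·v_2 = (-0.7071)·(-3) + 0.0000·4 + 0.7071·4 = 4.9497.
u_2 = v_2 − 4.9497·q_1 = (0.5000, 4.0000, 0.5000).
‖u_2‖ = 4.0620, so q_2 = (0.1231, 0.9847, 0.1231).
q_1·v_3 = (-0.7071)·0 + 0.0000·2 + 0.7071·(-2) = -1.4142; q_2·v_3 = 0.1231·0 + 0.9847·2 + 0.1231·(-2) = 1.7233.
u_3 = v_3 + 1.4142·q_1 − 1.7233·q_2 = (-1.2121, 0.3030, -1.2121).

u_3 = (-1.2121, 0.3030, -1.2121)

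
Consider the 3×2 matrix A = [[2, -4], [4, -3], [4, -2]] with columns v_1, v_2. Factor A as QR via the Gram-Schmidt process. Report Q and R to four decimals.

q_1 = v_1/‖v_1‖ = (2, 4, 4)/6.0000 = (0.3333, 0.6667, 0.6667).
r_{12} = q_1·v_2 = -4.6667.
u_2 = v_2 + 4.6667·q_1 = (-2.4444, 0.1111, 1.1111).
‖u_2‖ = 2.6874, so q_2 = (-0.9096, 0.0413, 0.4134).

Q = [[0.3333, -0.9096], [0.6667, 0.0413], [0.6667, 0.4134]], R = [[6.0000, -4.6667], [0.0000, 2.6874]]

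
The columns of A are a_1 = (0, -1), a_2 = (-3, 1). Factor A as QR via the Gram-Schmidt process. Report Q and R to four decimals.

a_1 = (0, -1); ‖a_1‖ = 1.0000, so q_1 = (0.0000, -1.0000).
q_1·a_2 = 0.0000·(-3) + (-1.0000)·1 = -1.0000.
u_2 = a_2 + 1.0000·q_1 = (-3.0000, 0.0000).
‖u_2‖ = 3.0000, so q_2 = (-1.0000, 0.0000).

Q = [[0.0000, -1.0000], [-1.0000, 0.0000]], R = [[1.0000, -1.0000], [0.0000, 3.0000]]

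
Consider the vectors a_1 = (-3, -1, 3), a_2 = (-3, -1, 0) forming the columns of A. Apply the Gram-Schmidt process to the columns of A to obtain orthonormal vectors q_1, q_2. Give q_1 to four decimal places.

a_1 = (-3, -1, 3); ‖a_1‖ = 4.3589, so q_1 = (-0.6882, -0.2294, 0.6882).

q_1 = (-0.6882, -0.2294, 0.6882)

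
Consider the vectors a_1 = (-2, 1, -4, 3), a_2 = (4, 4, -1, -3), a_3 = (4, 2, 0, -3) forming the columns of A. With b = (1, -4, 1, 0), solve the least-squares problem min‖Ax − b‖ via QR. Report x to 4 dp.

e_1 = a_1/‖a_1‖ = (-2, 1, -4, 3)/5.4772 = (-0.3651, 0.1826, -0.7303, 0.5477).
r_{12} = e_1·a_2 = -1.6432.
u_2 = a_2 + 1.6432·e_1 = (3.4000, 4.3000, -2.2000, -2.1000).
‖u_2‖ = 6.2690, so e_2 = (0.5424, 0.6859, -0.3509, -0.3350).
r_{13} = e_1·a_3 = -2.7386; r_{23} = e_2·a_3 = 4.5462.
u_3 = a_3 + 2.7386·e_1 − 4.5462·e_2 = (0.5344, -0.6183, -0.4046, 0.0229).
‖u_3‖ = 0.9122, so e_3 = (0.5858, -0.6779, -0.4435, 0.0251).
Qᵀb = (-1.8257, -2.5523, 2.8537).
Back-substitute: x_3 = 2.8537/0.9122 = 3.1284.
x_2 = (-2.5523 − 4.5462·3.1284)/6.2690 = -2.6758.
x_1 = (-1.8257 + 1.6432·(-2.6758) + 2.7386·3.1284)/5.4772 = 0.4281.

x = (0.4281, -2.6758, 3.1284)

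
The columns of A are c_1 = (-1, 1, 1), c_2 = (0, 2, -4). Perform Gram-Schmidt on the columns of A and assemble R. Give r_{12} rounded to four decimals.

c_1 = (-1, 1, 1); ‖c_1‖ = 1.7321, so q_1 = (-0.5774, 0.5774, 0.5774).
r_{12} = q_1·c_2 = -1.1547.

r_{12} = -1.1547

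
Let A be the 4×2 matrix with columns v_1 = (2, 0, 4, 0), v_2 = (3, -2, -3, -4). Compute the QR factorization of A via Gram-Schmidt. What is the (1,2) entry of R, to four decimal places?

v_1 = (2, 0, 4, 0); ‖v_1‖ = 4.4721, so q_1 = (0.4472, 0.0000, 0.8944, 0.0000).
r_{12} = q_1·v_2 = -1.3416.

r_{12} = -1.3416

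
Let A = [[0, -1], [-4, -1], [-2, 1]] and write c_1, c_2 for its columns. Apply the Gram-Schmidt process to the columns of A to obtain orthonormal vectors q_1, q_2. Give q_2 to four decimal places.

q_2 = (-0.5976, -0.3586, 0.7171)

c_1 = (0, -4, -2); ‖c_1‖ = 4.4721, so q_1 = (0.0000, -0.8944, -0.4472).
q_1·c_2 = 0.0000·(-1) + (-0.8944)·(-1) + (-0.4472)·1 = 0.4472.
u_2 = c_2 − 0.4472·q_1 = (-1.0000, -0.6000, 1.2000).
‖u_2‖ = 1.6733, so q_2 = (-0.5976, -0.3586, 0.7171).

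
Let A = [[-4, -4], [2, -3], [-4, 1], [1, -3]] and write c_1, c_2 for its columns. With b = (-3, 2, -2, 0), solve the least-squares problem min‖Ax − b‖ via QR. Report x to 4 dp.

x = (0.6439, 0.0591)

c_1 = (-4, 2, -4, 1); ‖c_1‖ = 6.0828, so e_1 = (-0.6576, 0.3288, -0.6576, 0.1644).
e_1·c_2 = (-0.6576)·(-4) + 0.3288·(-3) + (-0.6576)·1 + 0.1644·(-3) = 0.4932.
u_2 = c_2 − 0.4932·e_1 = (-3.6757, -3.1622, 1.3243, -3.0811).
‖u_2‖ = 5.8955, so e_2 = (-0.6235, -0.5364, 0.2246, -0.5226).
Qᵀb = (3.9456, 0.3484).
Back-substitute: x_2 = 0.3484/5.8955 = 0.0591.
x_1 = (3.9456 − 0.4932·0.0591)/6.0828 = 0.6439.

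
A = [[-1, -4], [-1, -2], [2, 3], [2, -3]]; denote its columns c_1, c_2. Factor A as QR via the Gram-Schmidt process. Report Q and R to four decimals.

Q = [[-0.3162, -0.5797], [-0.3162, -0.2387], [0.6325, 0.3069], [0.6325, -0.7161]], R = [[3.1623, 1.8974], [0.0000, 5.8652]]

c_1 = (-1, -1, 2, 2); ‖c_1‖ = 3.1623, so q_1 = (-0.3162, -0.3162, 0.6325, 0.6325).
q_1·c_2 = (-0.3162)·(-4) + (-0.3162)·(-2) + 0.6325·3 + 0.6325·(-3) = 1.8974.
u_2 = c_2 − 1.8974·q_1 = (-3.4000, -1.4000, 1.8000, -4.2000).
‖u_2‖ = 5.8652, so q_2 = (-0.5797, -0.2387, 0.3069, -0.7161).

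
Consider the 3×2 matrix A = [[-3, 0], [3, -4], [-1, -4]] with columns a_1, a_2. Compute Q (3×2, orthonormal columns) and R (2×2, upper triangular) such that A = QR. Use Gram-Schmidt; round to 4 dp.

Q = [[-0.6882, -0.2361], [0.6882, -0.5115], [-0.2294, -0.8262]], R = [[4.3589, -1.8353], [0.0000, 5.3508]]

a_1 = (-3, 3, -1); ‖a_1‖ = 4.3589, so e_1 = (-0.6882, 0.6882, -0.2294).
e_1·a_2 = (-0.6882)·0 + 0.6882·(-4) + (-0.2294)·(-4) = -1.8353.
u_2 = a_2 + 1.8353·e_1 = (-1.2632, -2.7368, -4.4211).
‖u_2‖ = 5.3508, so e_2 = (-0.2361, -0.5115, -0.8262).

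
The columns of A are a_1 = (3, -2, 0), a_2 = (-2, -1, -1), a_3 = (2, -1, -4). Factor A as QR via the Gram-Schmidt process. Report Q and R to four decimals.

Q = [[0.8321, -0.4931, 0.2540], [-0.5547, -0.7397, 0.3810], [0.0000, -0.4579, -0.8890]], R = [[3.6056, -1.1094, 2.2188], [0.0000, 2.1839, 1.5851], [0.0000, 0.0000, 3.6830]]

e_1 = a_1/‖a_1‖ = (3, -2, 0)/3.6056 = (0.8321, -0.5547, 0.0000).
r_{12} = e_1·a_2 = -1.1094.
u_2 = a_2 + 1.1094·e_1 = (-1.0769, -1.6154, -1.0000).
‖u_2‖ = 2.1839, so e_2 = (-0.4931, -0.7397, -0.4579).
r_{13} = e_1·a_3 = 2.2188; r_{23} = e_2·a_3 = 1.5851.
u_3 = a_3 − 2.2188·e_1 − 1.5851·e_2 = (0.9355, 1.4032, -3.2742).
‖u_3‖ = 3.6830, so e_3 = (0.2540, 0.3810, -0.8890).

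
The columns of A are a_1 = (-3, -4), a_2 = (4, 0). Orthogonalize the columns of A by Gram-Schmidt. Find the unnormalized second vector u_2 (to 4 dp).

u_2 = (2.5600, -1.9200)

e_1 = a_1/‖a_1‖ = (-3, -4)/5.0000 = (-0.6000, -0.8000).
r_{12} = e_1·a_2 = -2.4000.
u_2 = a_2 + 2.4000·e_1 = (2.5600, -1.9200).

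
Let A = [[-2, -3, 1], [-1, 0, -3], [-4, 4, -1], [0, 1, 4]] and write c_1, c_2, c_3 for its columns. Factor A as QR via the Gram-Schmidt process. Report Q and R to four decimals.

c_1 = (-2, -1, -4, 0); ‖c_1‖ = 4.5826, so e_1 = (-0.4364, -0.2182, -0.8729, 0.0000).
e_1·c_2 = (-0.4364)·(-3) + (-0.2182)·0 + (-0.8729)·4 + 0.0000·1 = -2.1822.
u_2 = c_2 + 2.1822·e_1 = (-3.9524, -0.4762, 2.0952, 1.0000).
‖u_2‖ = 4.6085, so e_2 = (-0.8576, -0.1033, 0.4546, 0.2170).
e_1·c_3 = (-0.4364)·1 + (-0.2182)·(-3) + (-0.8729)·(-1) + 0.0000·4 = 1.0911; e_2·c_3 = (-0.8576)·1 + (-0.1033)·(-3) + 0.4546·(-1) + 0.2170·4 = -0.1343.
u_3 = c_3 − 1.0911·e_1 + 0.1343·e_2 = (1.3610, -2.7758, 0.0135, 4.0291).
‖u_3‖ = 5.0785, so e_3 = (0.2680, -0.5466, 0.0026, 0.7934).

Q = [[-0.4364, -0.8576, 0.2680], [-0.2182, -0.1033, -0.5466], [-0.8729, 0.4546, 0.0026], [0.0000, 0.2170, 0.7934]], R = [[4.5826, -2.1822, 1.0911], [0.0000, 4.6085, -0.1343], [0.0000, 0.0000, 5.0785]]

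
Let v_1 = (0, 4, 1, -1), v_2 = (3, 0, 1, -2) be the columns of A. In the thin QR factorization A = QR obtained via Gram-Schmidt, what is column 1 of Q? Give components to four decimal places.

e_1 = (0.0000, 0.9428, 0.2357, -0.2357)

e_1 = v_1/‖v_1‖ = (0, 4, 1, -1)/4.2426 = (0.0000, 0.9428, 0.2357, -0.2357).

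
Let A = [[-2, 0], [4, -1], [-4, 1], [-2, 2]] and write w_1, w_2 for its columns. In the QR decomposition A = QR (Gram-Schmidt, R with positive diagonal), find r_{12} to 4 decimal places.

q_1 = w_1/‖w_1‖ = (-2, 4, -4, -2)/6.3246 = (-0.3162, 0.6325, -0.6325, -0.3162).
r_{12} = q_1·w_2 = -1.8974.

r_{12} = -1.8974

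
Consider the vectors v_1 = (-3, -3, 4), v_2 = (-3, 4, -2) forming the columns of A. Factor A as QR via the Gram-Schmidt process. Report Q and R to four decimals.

v_1 = (-3, -3, 4); ‖v_1‖ = 5.8310, so e_1 = (-0.5145, -0.5145, 0.6860).
e_1·v_2 = (-0.5145)·(-3) + (-0.5145)·4 + 0.6860·(-2) = -1.8865.
u_2 = v_2 + 1.8865·e_1 = (-3.9706, 3.0294, -0.7059).
‖u_2‖ = 5.0439, so e_2 = (-0.7872, 0.6006, -0.1399).

Q = [[-0.5145, -0.7872], [-0.5145, 0.6006], [0.6860, -0.1399]], R = [[5.8310, -1.8865], [0.0000, 5.0439]]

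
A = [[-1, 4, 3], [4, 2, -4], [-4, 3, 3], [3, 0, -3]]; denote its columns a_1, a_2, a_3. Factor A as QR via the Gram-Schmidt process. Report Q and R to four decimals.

Q = [[-0.1543, 0.7268, 0.6633], [0.6172, 0.5269, -0.3727], [-0.6172, 0.4270, -0.6359], [0.4629, 0.1090, -0.1298]], R = [[6.4807, -1.2344, -6.1721], [0.0000, 5.2418, 1.0266], [0.0000, 0.0000, 1.9624]]

a_1 = (-1, 4, -4, 3); ‖a_1‖ = 6.4807, so e_1 = (-0.1543, 0.6172, -0.6172, 0.4629).
e_1·a_2 = (-0.1543)·4 + 0.6172·2 + (-0.6172)·3 + 0.4629·0 = -1.2344.
u_2 = a_2 + 1.2344·e_1 = (3.8095, 2.7619, 2.2381, 0.5714).
‖u_2‖ = 5.2418, so e_2 = (0.7268, 0.5269, 0.4270, 0.1090).
e_1·a_3 = (-0.1543)·3 + 0.6172·(-4) + (-0.6172)·3 + 0.4629·(-3) = -6.1721; e_2·a_3 = 0.7268·3 + 0.5269·(-4) + 0.4270·3 + 0.1090·(-3) = 1.0266.
u_3 = a_3 + 6.1721·e_1 − 1.0266·e_2 = (1.3016, -0.7314, -1.2478, -0.2548).
‖u_3‖ = 1.9624, so e_3 = (0.6633, -0.3727, -0.6359, -0.1298).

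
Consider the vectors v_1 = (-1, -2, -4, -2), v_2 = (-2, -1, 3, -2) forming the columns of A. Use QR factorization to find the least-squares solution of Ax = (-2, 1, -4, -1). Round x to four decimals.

x = (0.6820, -0.2373)

q_1 = v_1/‖v_1‖ = (-1, -2, -4, -2)/5.0000 = (-0.2000, -0.4000, -0.8000, -0.4000).
r_{12} = q_1·v_2 = -0.8000.
u_2 = v_2 + 0.8000·q_1 = (-2.1600, -1.3200, 2.3600, -2.3200).
‖u_2‖ = 4.1665, so q_2 = (-0.5184, -0.3168, 0.5664, -0.5568).
Qᵀb = (3.6000, -0.9888).
Back-substitute: x_2 = -0.9888/4.1665 = -0.2373.
x_1 = (3.6000 + 0.8000·(-0.2373))/5.0000 = 0.6820.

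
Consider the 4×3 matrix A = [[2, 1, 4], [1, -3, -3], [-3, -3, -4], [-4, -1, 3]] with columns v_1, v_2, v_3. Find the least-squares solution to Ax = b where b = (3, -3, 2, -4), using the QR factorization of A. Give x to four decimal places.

x = (0.1893, 0.7466, -0.3274)

q_1 = v_1/‖v_1‖ = (2, 1, -3, -4)/5.4772 = (0.3651, 0.1826, -0.5477, -0.7303).
r_{12} = q_1·v_2 = 2.1909.
u_2 = v_2 − 2.1909·q_1 = (0.2000, -3.4000, -1.8000, 0.6000).
‖u_2‖ = 3.8987, so q_2 = (0.0513, -0.8721, -0.4617, 0.1539).
r_{13} = q_1·v_3 = 0.9129; r_{23} = q_2·v_3 = 5.1299.
u_3 = v_3 − 0.9129·q_1 − 5.1299·q_2 = (3.4035, 1.3070, -1.1316, 2.8772).
‖u_3‖ = 4.7803, so q_3 = (0.7120, 0.2734, -0.2367, 0.6019).
Qᵀb = (2.3735, 1.2312, -1.5653).
Back-substitute: x_3 = -1.5653/4.7803 = -0.3274.
x_2 = (1.2312 − 5.1299·(-0.3274))/3.8987 = 0.7466.
x_1 = (2.3735 − 2.1909·0.7466 − 0.9129·(-0.3274))/5.4772 = 0.1893.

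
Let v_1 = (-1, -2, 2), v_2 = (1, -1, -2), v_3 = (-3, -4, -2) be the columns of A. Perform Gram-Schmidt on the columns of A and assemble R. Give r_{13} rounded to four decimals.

r_{13} = 2.3333

v_1 = (-1, -2, 2); ‖v_1‖ = 3.0000, so q_1 = (-0.3333, -0.6667, 0.6667).
r_{13} = q_1·v_3 = 2.3333.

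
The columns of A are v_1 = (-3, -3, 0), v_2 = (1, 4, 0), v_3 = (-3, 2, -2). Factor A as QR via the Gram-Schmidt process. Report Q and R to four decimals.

v_1 = (-3, -3, 0); ‖v_1‖ = 4.2426, so e_1 = (-0.7071, -0.7071, 0.0000).
e_1·v_2 = (-0.7071)·1 + (-0.7071)·4 + 0.0000·0 = -3.5355.
u_2 = v_2 + 3.5355·e_1 = (-1.5000, 1.5000, 0.0000).
‖u_2‖ = 2.1213, so e_2 = (-0.7071, 0.7071, 0.0000).
e_1·v_3 = (-0.7071)·(-3) + (-0.7071)·2 + 0.0000·(-2) = 0.7071; e_2·v_3 = (-0.7071)·(-3) + 0.7071·2 + 0.0000·(-2) = 3.5355.
u_3 = v_3 − 0.7071·e_1 − 3.5355·e_2 = (0.0000, 0.0000, -2.0000).
‖u_3‖ = 2.0000, so e_3 = (0.0000, 0.0000, -1.0000).

Q = [[-0.7071, -0.7071, 0.0000], [-0.7071, 0.7071, 0.0000], [0.0000, 0.0000, -1.0000]], R = [[4.2426, -3.5355, 0.7071], [0.0000, 2.1213, 3.5355], [0.0000, 0.0000, 2.0000]]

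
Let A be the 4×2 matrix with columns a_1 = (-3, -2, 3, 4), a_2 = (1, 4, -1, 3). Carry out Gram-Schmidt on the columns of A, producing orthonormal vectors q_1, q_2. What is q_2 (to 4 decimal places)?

q_2 = (0.1624, 0.7510, -0.1624, 0.6191)

a_1 = (-3, -2, 3, 4); ‖a_1‖ = 6.1644, so q_1 = (-0.4867, -0.3244, 0.4867, 0.6489).
q_1·a_2 = (-0.4867)·1 + (-0.3244)·4 + 0.4867·(-1) + 0.6489·3 = -0.3244.
u_2 = a_2 + 0.3244·q_1 = (0.8421, 3.8947, -0.8421, 3.2105).
‖u_2‖ = 5.1860, so q_2 = (0.1624, 0.7510, -0.1624, 0.6191).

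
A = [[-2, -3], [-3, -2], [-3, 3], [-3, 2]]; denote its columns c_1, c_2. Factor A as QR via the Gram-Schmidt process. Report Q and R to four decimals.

e_1 = c_1/‖c_1‖ = (-2, -3, -3, -3)/5.5678 = (-0.3592, -0.5388, -0.5388, -0.5388).
r_{12} = e_1·c_2 = -0.5388.
u_2 = c_2 + 0.5388·e_1 = (-3.1935, -2.2903, 2.7097, 1.7097).
‖u_2‖ = 5.0705, so e_2 = (-0.6298, -0.4517, 0.5344, 0.3372).

Q = [[-0.3592, -0.6298], [-0.5388, -0.4517], [-0.5388, 0.5344], [-0.5388, 0.3372]], R = [[5.5678, -0.5388], [0.0000, 5.0705]]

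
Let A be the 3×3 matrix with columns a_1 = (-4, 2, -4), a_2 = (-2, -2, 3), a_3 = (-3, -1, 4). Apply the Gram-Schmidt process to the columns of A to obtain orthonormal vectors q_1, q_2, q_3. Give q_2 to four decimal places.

q_1 = a_1/‖a_1‖ = (-4, 2, -4)/6.0000 = (-0.6667, 0.3333, -0.6667).
r_{12} = q_1·a_2 = -1.3333.
u_2 = a_2 + 1.3333·q_1 = (-2.8889, -1.5556, 2.1111).
‖u_2‖ = 3.9016, so q_2 = (-0.7404, -0.3987, 0.5411).

q_2 = (-0.7404, -0.3987, 0.5411)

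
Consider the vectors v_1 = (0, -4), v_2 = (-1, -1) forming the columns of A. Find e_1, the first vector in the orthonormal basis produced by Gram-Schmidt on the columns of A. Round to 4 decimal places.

e_1 = (0.0000, -1.0000)

v_1 = (0, -4); ‖v_1‖ = 4.0000, so e_1 = (0.0000, -1.0000).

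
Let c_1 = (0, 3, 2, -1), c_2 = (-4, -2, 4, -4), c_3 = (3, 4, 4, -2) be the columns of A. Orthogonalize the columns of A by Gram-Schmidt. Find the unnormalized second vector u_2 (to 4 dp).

u_2 = (-4.0000, -3.2857, 3.1429, -3.5714)

c_1 = (0, 3, 2, -1); ‖c_1‖ = 3.7417, so q_1 = (0.0000, 0.8018, 0.5345, -0.2673).
q_1·c_2 = 0.0000·(-4) + 0.8018·(-2) + 0.5345·4 + (-0.2673)·(-4) = 1.6036.
u_2 = c_2 − 1.6036·q_1 = (-4.0000, -3.2857, 3.1429, -3.5714).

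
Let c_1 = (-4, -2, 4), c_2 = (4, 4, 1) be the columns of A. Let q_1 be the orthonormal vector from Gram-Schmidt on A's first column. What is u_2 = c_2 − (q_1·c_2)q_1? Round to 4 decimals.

u_2 = (1.7778, 2.8889, 3.2222)

c_1 = (-4, -2, 4); ‖c_1‖ = 6.0000, so q_1 = (-0.6667, -0.3333, 0.6667).
q_1·c_2 = (-0.6667)·4 + (-0.3333)·4 + 0.6667·1 = -3.3333.
u_2 = c_2 + 3.3333·q_1 = (1.7778, 2.8889, 3.2222).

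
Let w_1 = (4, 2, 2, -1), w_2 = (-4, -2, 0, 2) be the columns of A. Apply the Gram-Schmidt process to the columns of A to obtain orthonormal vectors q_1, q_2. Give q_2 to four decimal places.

w_1 = (4, 2, 2, -1); ‖w_1‖ = 5.0000, so q_1 = (0.8000, 0.4000, 0.4000, -0.2000).
q_1·w_2 = 0.8000·(-4) + 0.4000·(-2) + 0.4000·0 + (-0.2000)·2 = -4.4000.
u_2 = w_2 + 4.4000·q_1 = (-0.4800, -0.2400, 1.7600, 1.1200).
‖u_2‖ = 2.1541, so q_2 = (-0.2228, -0.1114, 0.8171, 0.5199).

q_2 = (-0.2228, -0.1114, 0.8171, 0.5199)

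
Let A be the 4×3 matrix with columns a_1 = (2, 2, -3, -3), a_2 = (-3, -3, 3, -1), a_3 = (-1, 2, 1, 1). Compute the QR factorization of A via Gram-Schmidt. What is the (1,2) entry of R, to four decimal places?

a_1 = (2, 2, -3, -3); ‖a_1‖ = 5.0990, so q_1 = (0.3922, 0.3922, -0.5883, -0.5883).
r_{12} = q_1·a_2 = -3.5301.

r_{12} = -3.5301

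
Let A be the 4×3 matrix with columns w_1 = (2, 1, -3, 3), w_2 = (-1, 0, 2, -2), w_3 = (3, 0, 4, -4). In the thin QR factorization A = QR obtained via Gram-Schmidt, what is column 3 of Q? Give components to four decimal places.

e_3 = (0.8528, -0.4264, 0.2132, -0.2132)

w_1 = (2, 1, -3, 3); ‖w_1‖ = 4.7958, so e_1 = (0.4170, 0.2085, -0.6255, 0.6255).
e_1·w_2 = 0.4170·(-1) + 0.2085·0 + (-0.6255)·2 + 0.6255·(-2) = -2.9192.
u_2 = w_2 + 2.9192·e_1 = (0.2174, 0.6087, 0.1739, -0.1739).
‖u_2‖ = 0.6916, so e_2 = (0.3143, 0.8802, 0.2515, -0.2515).
e_1·w_3 = 0.4170·3 + 0.2085·0 + (-0.6255)·4 + 0.6255·(-4) = -3.7533; e_2·w_3 = 0.3143·3 + 0.8802·0 + 0.2515·4 + (-0.2515)·(-4) = 2.9549.
u_3 = w_3 + 3.7533·e_1 − 2.9549·e_2 = (3.6364, -1.8182, 0.9091, -0.9091).
‖u_3‖ = 4.2640, so e_3 = (0.8528, -0.4264, 0.2132, -0.2132).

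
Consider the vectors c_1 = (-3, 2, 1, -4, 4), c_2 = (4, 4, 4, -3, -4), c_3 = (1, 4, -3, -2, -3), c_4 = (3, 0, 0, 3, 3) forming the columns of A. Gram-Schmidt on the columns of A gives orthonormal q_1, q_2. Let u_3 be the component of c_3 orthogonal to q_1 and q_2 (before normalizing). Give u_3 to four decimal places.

c_1 = (-3, 2, 1, -4, 4); ‖c_1‖ = 6.7823, so q_1 = (-0.4423, 0.2949, 0.1474, -0.5898, 0.5898).
q_1·c_2 = (-0.4423)·4 + 0.2949·4 + 0.1474·4 + (-0.5898)·(-3) + 0.5898·(-4) = -0.5898.
u_2 = c_2 + 0.5898·q_1 = (3.7391, 4.1739, 4.0870, -3.3478, -3.6522).
‖u_2‖ = 8.5236, so q_2 = (0.4387, 0.4897, 0.4795, -0.3928, -0.4285).
q_1·c_3 = (-0.4423)·1 + 0.2949·4 + 0.1474·(-3) + (-0.5898)·(-2) + 0.5898·(-3) = -0.2949; q_2·c_3 = 0.4387·1 + 0.4897·4 + 0.4795·(-3) + (-0.3928)·(-2) + (-0.4285)·(-3) = 3.0299.
u_3 = c_3 + 0.2949·q_1 − 3.0299·q_2 = (-0.4596, 2.6032, -4.4093, -0.9838, -1.5278).

u_3 = (-0.4596, 2.6032, -4.4093, -0.9838, -1.5278)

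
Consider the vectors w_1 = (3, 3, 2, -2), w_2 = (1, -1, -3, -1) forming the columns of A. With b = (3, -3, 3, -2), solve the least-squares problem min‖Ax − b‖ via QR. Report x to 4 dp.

x = (0.3919, 0.0473)

e_1 = w_1/‖w_1‖ = (3, 3, 2, -2)/5.0990 = (0.5883, 0.5883, 0.3922, -0.3922).
r_{12} = e_1·w_2 = -0.7845.
u_2 = w_2 + 0.7845·e_1 = (1.4615, -0.5385, -2.6923, -1.3077).
‖u_2‖ = 3.3741, so e_2 = (0.4332, -0.1596, -0.7979, -0.3876).
Qᵀb = (1.9612, 0.1596).
Back-substitute: x_2 = 0.1596/3.3741 = 0.0473.
x_1 = (1.9612 + 0.7845·0.0473)/5.0990 = 0.3919.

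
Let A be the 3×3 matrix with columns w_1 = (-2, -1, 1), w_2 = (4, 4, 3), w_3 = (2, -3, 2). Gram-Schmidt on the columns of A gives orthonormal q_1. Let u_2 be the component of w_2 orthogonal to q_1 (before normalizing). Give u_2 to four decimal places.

w_1 = (-2, -1, 1); ‖w_1‖ = 2.4495, so q_1 = (-0.8165, -0.4082, 0.4082).
q_1·w_2 = (-0.8165)·4 + (-0.4082)·4 + 0.4082·3 = -3.6742.
u_2 = w_2 + 3.6742·q_1 = (1.0000, 2.5000, 4.5000).

u_2 = (1.0000, 2.5000, 4.5000)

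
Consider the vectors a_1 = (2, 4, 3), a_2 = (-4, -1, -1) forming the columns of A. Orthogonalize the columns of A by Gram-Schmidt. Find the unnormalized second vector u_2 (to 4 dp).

u_2 = (-2.9655, 1.0690, 0.5517)

a_1 = (2, 4, 3); ‖a_1‖ = 5.3852, so e_1 = (0.3714, 0.7428, 0.5571).
e_1·a_2 = 0.3714·(-4) + 0.7428·(-1) + 0.5571·(-1) = -2.7854.
u_2 = a_2 + 2.7854·e_1 = (-2.9655, 1.0690, 0.5517).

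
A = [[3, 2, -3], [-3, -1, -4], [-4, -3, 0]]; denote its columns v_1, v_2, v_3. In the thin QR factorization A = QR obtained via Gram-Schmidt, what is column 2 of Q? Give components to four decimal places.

q_2 = (0.1449, 0.8407, -0.5218)

v_1 = (3, -3, -4); ‖v_1‖ = 5.8310, so q_1 = (0.5145, -0.5145, -0.6860).
q_1·v_2 = 0.5145·2 + (-0.5145)·(-1) + (-0.6860)·(-3) = 3.6015.
u_2 = v_2 − 3.6015·q_1 = (0.1471, 0.8529, -0.5294).
‖u_2‖ = 1.0146, so q_2 = (0.1449, 0.8407, -0.5218).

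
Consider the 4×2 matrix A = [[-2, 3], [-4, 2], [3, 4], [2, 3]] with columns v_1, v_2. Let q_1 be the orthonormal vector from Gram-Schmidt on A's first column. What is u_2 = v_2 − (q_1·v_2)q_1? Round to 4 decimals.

u_2 = (3.2424, 2.4848, 3.6364, 2.7576)

q_1 = v_1/‖v_1‖ = (-2, -4, 3, 2)/5.7446 = (-0.3482, -0.6963, 0.5222, 0.3482).
r_{12} = q_1·v_2 = 0.6963.
u_2 = v_2 − 0.6963·q_1 = (3.2424, 2.4848, 3.6364, 2.7576).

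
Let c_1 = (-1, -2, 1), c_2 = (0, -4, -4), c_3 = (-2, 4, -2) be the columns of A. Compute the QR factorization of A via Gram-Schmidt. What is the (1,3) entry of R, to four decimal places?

q_1 = c_1/‖c_1‖ = (-1, -2, 1)/2.4495 = (-0.4082, -0.8165, 0.4082).
r_{13} = q_1·c_3 = -3.2660.

r_{13} = -3.2660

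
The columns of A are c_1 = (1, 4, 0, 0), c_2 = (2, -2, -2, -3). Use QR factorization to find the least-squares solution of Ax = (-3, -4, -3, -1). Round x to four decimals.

x = (-1.0374, 0.2274)

c_1 = (1, 4, 0, 0); ‖c_1‖ = 4.1231, so q_1 = (0.2425, 0.9701, 0.0000, 0.0000).
q_1·c_2 = 0.2425·2 + 0.9701·(-2) + 0.0000·(-2) + 0.0000·(-3) = -1.4552.
u_2 = c_2 + 1.4552·q_1 = (2.3529, -0.5882, -2.0000, -3.0000).
‖u_2‖ = 4.3454, so q_2 = (0.5415, -0.1354, -0.4603, -0.6904).
Qᵀb = (-4.6082, 0.9882).
Back-substitute: x_2 = 0.9882/4.3454 = 0.2274.
x_1 = (-4.6082 + 1.4552·0.2274)/4.1231 = -1.0374.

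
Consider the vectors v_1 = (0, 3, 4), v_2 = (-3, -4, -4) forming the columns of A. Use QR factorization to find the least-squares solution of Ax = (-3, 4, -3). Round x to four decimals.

x = (0.5809, 0.5187)

e_1 = v_1/‖v_1‖ = (0, 3, 4)/5.0000 = (0.0000, 0.6000, 0.8000).
r_{12} = e_1·v_2 = -5.6000.
u_2 = v_2 + 5.6000·e_1 = (-3.0000, -0.6400, 0.4800).
‖u_2‖ = 3.1048, so e_2 = (-0.9662, -0.2061, 0.1546).
Qᵀb = (0.0000, 1.6104).
Back-substitute: x_2 = 1.6104/3.1048 = 0.5187.
x_1 = (0.0000 + 5.6000·0.5187)/5.0000 = 0.5809.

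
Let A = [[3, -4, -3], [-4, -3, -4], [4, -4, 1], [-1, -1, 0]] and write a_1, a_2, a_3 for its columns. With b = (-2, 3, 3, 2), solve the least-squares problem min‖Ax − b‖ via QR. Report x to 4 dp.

x = (-1.0753, -1.4247, 1.4355)

e_1 = a_1/‖a_1‖ = (3, -4, 4, -1)/6.4807 = (0.4629, -0.6172, 0.6172, -0.1543).
r_{12} = e_1·a_2 = -2.3146.
u_2 = a_2 + 2.3146·e_1 = (-2.9286, -4.4286, -2.5714, -1.3571).
‖u_2‖ = 6.0533, so e_2 = (-0.4838, -0.7316, -0.4248, -0.2242).
r_{13} = e_1·a_3 = 1.6973; r_{23} = e_2·a_3 = 3.9530.
u_3 = a_3 − 1.6973·e_1 − 3.9530·e_2 = (-1.8733, -0.0604, 1.6316, 1.1481).
‖u_3‖ = 2.7374, so e_3 = (-0.6843, -0.0221, 0.5960, 0.4194).
Qᵀb = (-1.2344, -2.9500, 3.9294).
Back-substitute: x_3 = 3.9294/2.7374 = 1.4355.
x_2 = (-2.9500 − 3.9530·1.4355)/6.0533 = -1.4247.
x_1 = (-1.2344 + 2.3146·(-1.4247) − 1.6973·1.4355)/6.4807 = -1.0753.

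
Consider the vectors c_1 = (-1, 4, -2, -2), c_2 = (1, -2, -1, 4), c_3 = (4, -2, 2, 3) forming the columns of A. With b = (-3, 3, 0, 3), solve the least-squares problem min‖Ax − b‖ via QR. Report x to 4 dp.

c_1 = (-1, 4, -2, -2); ‖c_1‖ = 5.0000, so e_1 = (-0.2000, 0.8000, -0.4000, -0.4000).
e_1·c_2 = (-0.2000)·1 + 0.8000·(-2) + (-0.4000)·(-1) + (-0.4000)·4 = -3.0000.
u_2 = c_2 + 3.0000·e_1 = (0.4000, 0.4000, -2.2000, 2.8000).
‖u_2‖ = 3.6056, so e_2 = (0.1109, 0.1109, -0.6102, 0.7766).
e_1·c_3 = (-0.2000)·4 + 0.8000·(-2) + (-0.4000)·2 + (-0.4000)·3 = -4.4000; e_2·c_3 = 0.1109·4 + 0.1109·(-2) + (-0.6102)·2 + 0.7766·3 = 1.3313.
u_3 = c_3 + 4.4000·e_1 − 1.3313·e_2 = (2.9723, 1.3723, 1.0523, 0.2062).
‖u_3‖ = 3.4450, so e_3 = (0.8628, 0.3984, 0.3055, 0.0598).
Qᵀb = (1.8000, 2.3297, -1.2138).
Back-substitute: x_3 = -1.2138/3.4450 = -0.3523.
x_2 = (2.3297 − 1.3313·(-0.3523))/3.6056 = 0.7763.
x_1 = (1.8000 + 3.0000·0.7763 + 4.4000·(-0.3523))/5.0000 = 0.5157.

x = (0.5157, 0.7763, -0.3523)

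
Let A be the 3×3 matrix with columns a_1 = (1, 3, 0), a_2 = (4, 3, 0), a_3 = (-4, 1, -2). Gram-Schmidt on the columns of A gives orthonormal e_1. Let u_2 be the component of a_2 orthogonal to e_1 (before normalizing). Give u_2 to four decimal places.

a_1 = (1, 3, 0); ‖a_1‖ = 3.1623, so e_1 = (0.3162, 0.9487, 0.0000).
e_1·a_2 = 0.3162·4 + 0.9487·3 + 0.0000·0 = 4.1110.
u_2 = a_2 − 4.1110·e_1 = (2.7000, -0.9000, 0.0000).

u_2 = (2.7000, -0.9000, 0.0000)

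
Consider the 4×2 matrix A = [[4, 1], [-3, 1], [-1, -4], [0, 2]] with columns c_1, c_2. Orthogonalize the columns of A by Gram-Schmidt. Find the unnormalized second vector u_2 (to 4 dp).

u_2 = (0.2308, 1.5769, -3.8077, 2.0000)

e_1 = c_1/‖c_1‖ = (4, -3, -1, 0)/5.0990 = (0.7845, -0.5883, -0.1961, 0.0000).
r_{12} = e_1·c_2 = 0.9806.
u_2 = c_2 − 0.9806·e_1 = (0.2308, 1.5769, -3.8077, 2.0000).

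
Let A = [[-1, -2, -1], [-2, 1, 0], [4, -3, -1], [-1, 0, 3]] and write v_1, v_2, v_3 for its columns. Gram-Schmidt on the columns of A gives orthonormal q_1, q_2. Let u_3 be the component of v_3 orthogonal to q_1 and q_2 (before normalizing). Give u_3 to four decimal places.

q_1 = v_1/‖v_1‖ = (-1, -2, 4, -1)/4.6904 = (-0.2132, -0.4264, 0.8528, -0.2132).
r_{12} = q_1·v_2 = -2.5584.
u_2 = v_2 + 2.5584·q_1 = (-2.5455, -0.0909, -0.8182, -0.5455).
‖u_2‖ = 2.7303, so q_2 = (-0.9323, -0.0333, -0.2997, -0.1998).
r_{13} = q_1·v_3 = -1.2792; r_{23} = q_2·v_3 = 0.6326.
u_3 = v_3 + 1.2792·q_1 − 0.6326·q_2 = (-0.6829, -0.5244, 0.2805, 2.8537).

u_3 = (-0.6829, -0.5244, 0.2805, 2.8537)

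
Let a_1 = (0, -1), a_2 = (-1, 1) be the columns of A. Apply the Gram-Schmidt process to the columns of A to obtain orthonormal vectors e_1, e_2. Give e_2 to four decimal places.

e_2 = (-1.0000, 0.0000)

a_1 = (0, -1); ‖a_1‖ = 1.0000, so e_1 = (0.0000, -1.0000).
e_1·a_2 = 0.0000·(-1) + (-1.0000)·1 = -1.0000.
u_2 = a_2 + 1.0000·e_1 = (-1.0000, 0.0000).
‖u_2‖ = 1.0000, so e_2 = (-1.0000, 0.0000).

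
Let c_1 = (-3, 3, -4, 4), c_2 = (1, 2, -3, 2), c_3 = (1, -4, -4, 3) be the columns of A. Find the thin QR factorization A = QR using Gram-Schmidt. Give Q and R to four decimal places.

c_1 = (-3, 3, -4, 4); ‖c_1‖ = 7.0711, so q_1 = (-0.4243, 0.4243, -0.5657, 0.5657).
q_1·c_2 = (-0.4243)·1 + 0.4243·2 + (-0.5657)·(-3) + 0.5657·2 = 3.2527.
u_2 = c_2 − 3.2527·q_1 = (2.3800, 0.6200, -1.1600, 0.1600).
‖u_2‖ = 2.7240, so q_2 = (0.8737, 0.2276, -0.4258, 0.0587).
q_1·c_3 = (-0.4243)·1 + 0.4243·(-4) + (-0.5657)·(-4) + 0.5657·3 = 1.8385; q_2·c_3 = 0.8737·1 + 0.2276·(-4) + (-0.4258)·(-4) + 0.0587·3 = 1.8429.
u_3 = c_3 − 1.8385·q_1 − 1.8429·q_2 = (0.1698, -5.1995, -2.1752, 1.8518).
‖u_3‖ = 5.9350, so q_3 = (0.0286, -0.8761, -0.3665, 0.3120).

Q = [[-0.4243, 0.8737, 0.0286], [0.4243, 0.2276, -0.8761], [-0.5657, -0.4258, -0.3665], [0.5657, 0.0587, 0.3120]], R = [[7.0711, 3.2527, 1.8385], [0.0000, 2.7240, 1.8429], [0.0000, 0.0000, 5.9350]]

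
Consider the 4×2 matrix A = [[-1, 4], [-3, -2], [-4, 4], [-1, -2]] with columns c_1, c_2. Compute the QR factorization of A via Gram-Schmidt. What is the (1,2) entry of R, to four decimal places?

q_1 = c_1/‖c_1‖ = (-1, -3, -4, -1)/5.1962 = (-0.1925, -0.5774, -0.7698, -0.1925).
r_{12} = q_1·c_2 = -2.3094.

r_{12} = -2.3094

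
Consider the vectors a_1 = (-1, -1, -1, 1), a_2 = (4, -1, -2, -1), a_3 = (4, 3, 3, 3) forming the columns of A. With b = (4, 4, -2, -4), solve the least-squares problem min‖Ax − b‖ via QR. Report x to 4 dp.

a_1 = (-1, -1, -1, 1); ‖a_1‖ = 2.0000, so q_1 = (-0.5000, -0.5000, -0.5000, 0.5000).
q_1·a_2 = (-0.5000)·4 + (-0.5000)·(-1) + (-0.5000)·(-2) + 0.5000·(-1) = -1.0000.
u_2 = a_2 + 1.0000·q_1 = (3.5000, -1.5000, -2.5000, -0.5000).
‖u_2‖ = 4.5826, so q_2 = (0.7638, -0.3273, -0.5455, -0.1091).
q_1·a_3 = (-0.5000)·4 + (-0.5000)·3 + (-0.5000)·3 + 0.5000·3 = -3.5000; q_2·a_3 = 0.7638·4 + (-0.3273)·3 + (-0.5455)·3 + (-0.1091)·3 = 0.1091.
u_3 = a_3 + 3.5000·q_1 − 0.1091·q_2 = (2.1667, 1.2857, 1.3095, 4.7619).
‖u_3‖ = 5.5442, so q_3 = (0.3908, 0.2319, 0.2362, 0.8589).
Qᵀb = (-5.0000, 3.2733, -1.4172).
Back-substitute: x_3 = -1.4172/5.5442 = -0.2556.
x_2 = (3.2733 − 0.1091·(-0.2556))/4.5826 = 0.7204.
x_1 = (-5.0000 + 1.0000·0.7204 + 3.5000·(-0.2556))/2.0000 = -2.5871.

x = (-2.5871, 0.7204, -0.2556)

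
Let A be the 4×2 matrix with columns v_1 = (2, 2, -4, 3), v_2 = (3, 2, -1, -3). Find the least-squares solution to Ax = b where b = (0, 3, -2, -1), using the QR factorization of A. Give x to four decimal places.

x = (0.2698, 0.4196)

q_1 = v_1/‖v_1‖ = (2, 2, -4, 3)/5.7446 = (0.3482, 0.3482, -0.6963, 0.5222).
r_{12} = q_1·v_2 = 0.8704.
u_2 = v_2 − 0.8704·q_1 = (2.6970, 1.6970, -0.3939, -3.4545).
‖u_2‖ = 4.7162, so q_2 = (0.5719, 0.3598, -0.0835, -0.7325).
Qᵀb = (1.9149, 1.9790).
Back-substitute: x_2 = 1.9790/4.7162 = 0.4196.
x_1 = (1.9149 − 0.8704·0.4196)/5.7446 = 0.2698.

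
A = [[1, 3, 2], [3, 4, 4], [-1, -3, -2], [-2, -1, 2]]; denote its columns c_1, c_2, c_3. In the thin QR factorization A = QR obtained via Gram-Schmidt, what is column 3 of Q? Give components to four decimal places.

e_3 = (-0.3162, 0.6325, 0.3162, 0.6325)

c_1 = (1, 3, -1, -2); ‖c_1‖ = 3.8730, so e_1 = (0.2582, 0.7746, -0.2582, -0.5164).
e_1·c_2 = 0.2582·3 + 0.7746·4 + (-0.2582)·(-3) + (-0.5164)·(-1) = 5.1640.
u_2 = c_2 − 5.1640·e_1 = (1.6667, 0.0000, -1.6667, 1.6667).
‖u_2‖ = 2.8868, so e_2 = (0.5774, 0.0000, -0.5774, 0.5774).
e_1·c_3 = 0.2582·2 + 0.7746·4 + (-0.2582)·(-2) + (-0.5164)·2 = 3.0984; e_2·c_3 = 0.5774·2 + 0.0000·4 + (-0.5774)·(-2) + 0.5774·2 = 3.4641.
u_3 = c_3 − 3.0984·e_1 − 3.4641·e_2 = (-0.8000, 1.6000, 0.8000, 1.6000).
‖u_3‖ = 2.5298, so e_3 = (-0.3162, 0.6325, 0.3162, 0.6325).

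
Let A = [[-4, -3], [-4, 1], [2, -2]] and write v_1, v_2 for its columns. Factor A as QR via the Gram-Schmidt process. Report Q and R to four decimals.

Q = [[-0.6667, -0.6941], [-0.6667, 0.3923], [0.3333, -0.6036]], R = [[6.0000, 0.6667], [0.0000, 3.6818]]

e_1 = v_1/‖v_1‖ = (-4, -4, 2)/6.0000 = (-0.6667, -0.6667, 0.3333).
r_{12} = e_1·v_2 = 0.6667.
u_2 = v_2 − 0.6667·e_1 = (-2.5556, 1.4444, -2.2222).
‖u_2‖ = 3.6818, so e_2 = (-0.6941, 0.3923, -0.6036).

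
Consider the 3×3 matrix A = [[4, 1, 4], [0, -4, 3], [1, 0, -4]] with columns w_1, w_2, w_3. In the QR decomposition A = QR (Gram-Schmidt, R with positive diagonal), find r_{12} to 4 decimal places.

q_1 = w_1/‖w_1‖ = (4, 0, 1)/4.1231 = (0.9701, 0.0000, 0.2425).
r_{12} = q_1·w_2 = 0.9701.

r_{12} = 0.9701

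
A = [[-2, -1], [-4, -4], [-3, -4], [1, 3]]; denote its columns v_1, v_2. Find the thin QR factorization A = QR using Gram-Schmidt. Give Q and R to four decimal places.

q_1 = v_1/‖v_1‖ = (-2, -4, -3, 1)/5.4772 = (-0.3651, -0.7303, -0.5477, 0.1826).
r_{12} = q_1·v_2 = 6.0249.
u_2 = v_2 − 6.0249·q_1 = (1.2000, 0.4000, -0.7000, 1.9000).
‖u_2‖ = 2.3875, so q_2 = (0.5026, 0.1675, -0.2932, 0.7958).

Q = [[-0.3651, 0.5026], [-0.7303, 0.1675], [-0.5477, -0.2932], [0.1826, 0.7958]], R = [[5.4772, 6.0249], [0.0000, 2.3875]]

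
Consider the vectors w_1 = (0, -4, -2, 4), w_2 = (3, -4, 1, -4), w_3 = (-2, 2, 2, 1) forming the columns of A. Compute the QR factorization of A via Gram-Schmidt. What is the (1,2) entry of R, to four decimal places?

r_{12} = -0.3333

q_1 = w_1/‖w_1‖ = (0, -4, -2, 4)/6.0000 = (0.0000, -0.6667, -0.3333, 0.6667).
r_{12} = q_1·w_2 = -0.3333.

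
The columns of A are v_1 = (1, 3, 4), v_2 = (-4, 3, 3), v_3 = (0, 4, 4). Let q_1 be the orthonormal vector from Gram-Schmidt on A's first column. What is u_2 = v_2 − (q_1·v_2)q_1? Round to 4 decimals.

q_1 = v_1/‖v_1‖ = (1, 3, 4)/5.0990 = (0.1961, 0.5883, 0.7845).
r_{12} = q_1·v_2 = 3.3340.
u_2 = v_2 − 3.3340·q_1 = (-4.6538, 1.0385, 0.3846).

u_2 = (-4.6538, 1.0385, 0.3846)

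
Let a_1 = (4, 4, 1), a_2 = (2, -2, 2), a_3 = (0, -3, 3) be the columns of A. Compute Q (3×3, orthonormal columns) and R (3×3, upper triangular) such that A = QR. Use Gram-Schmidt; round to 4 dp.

q_1 = a_1/‖a_1‖ = (4, 4, 1)/5.7446 = (0.6963, 0.6963, 0.1741).
r_{12} = q_1·a_2 = 0.3482.
u_2 = a_2 − 0.3482·q_1 = (1.7576, -2.2424, 1.9394).
‖u_2‖ = 3.4466, so q_2 = (0.5100, -0.6506, 0.5627).
r_{13} = q_1·a_3 = -1.5667; r_{23} = q_2·a_3 = 3.6400.
u_3 = a_3 + 1.5667·q_1 − 3.6400·q_2 = (-0.7653, 0.4592, 1.2245).
‖u_3‖ = 1.5152, so q_3 = (-0.5051, 0.3030, 0.8081).

Q = [[0.6963, 0.5100, -0.5051], [0.6963, -0.6506, 0.3030], [0.1741, 0.5627, 0.8081]], R = [[5.7446, 0.3482, -1.5667], [0.0000, 3.4466, 3.6400], [0.0000, 0.0000, 1.5152]]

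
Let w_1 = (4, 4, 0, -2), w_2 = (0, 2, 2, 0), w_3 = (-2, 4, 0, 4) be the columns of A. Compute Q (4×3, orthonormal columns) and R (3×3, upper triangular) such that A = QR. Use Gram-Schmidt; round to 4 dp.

e_1 = w_1/‖w_1‖ = (4, 4, 0, -2)/6.0000 = (0.6667, 0.6667, 0.0000, -0.3333).
r_{12} = e_1·w_2 = 1.3333.
u_2 = w_2 − 1.3333·e_1 = (-0.8889, 1.1111, 2.0000, 0.4444).
‖u_2‖ = 2.4944, so e_2 = (-0.3563, 0.4454, 0.8018, 0.1782).
r_{13} = e_1·w_3 = 0.0000; r_{23} = e_2·w_3 = 3.2071.
u_3 = w_3 + 0.0000·e_1 − 3.2071·e_2 = (-0.8571, 2.5714, -2.5714, 3.4286).
‖u_3‖ = 5.0709, so e_3 = (-0.1690, 0.5071, -0.5071, 0.6761).

Q = [[0.6667, -0.3563, -0.1690], [0.6667, 0.4454, 0.5071], [0.0000, 0.8018, -0.5071], [-0.3333, 0.1782, 0.6761]], R = [[6.0000, 1.3333, 0.0000], [0.0000, 2.4944, 3.2071], [0.0000, 0.0000, 5.0709]]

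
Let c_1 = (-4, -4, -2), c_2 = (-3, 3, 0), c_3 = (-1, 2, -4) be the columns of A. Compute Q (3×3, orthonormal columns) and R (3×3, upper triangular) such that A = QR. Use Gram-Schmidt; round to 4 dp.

Q = [[-0.6667, -0.7071, 0.2357], [-0.6667, 0.7071, 0.2357], [-0.3333, 0.0000, -0.9428]], R = [[6.0000, 0.0000, 0.6667], [0.0000, 4.2426, 2.1213], [0.0000, 0.0000, 4.0069]]

c_1 = (-4, -4, -2); ‖c_1‖ = 6.0000, so q_1 = (-0.6667, -0.6667, -0.3333).
q_1·c_2 = (-0.6667)·(-3) + (-0.6667)·3 + (-0.3333)·0 = 0.0000.
u_2 = c_2 − 0.0000·q_1 = (-3.0000, 3.0000, 0.0000).
‖u_2‖ = 4.2426, so q_2 = (-0.7071, 0.7071, 0.0000).
q_1·c_3 = (-0.6667)·(-1) + (-0.6667)·2 + (-0.3333)·(-4) = 0.6667; q_2·c_3 = (-0.7071)·(-1) + 0.7071·2 + 0.0000·(-4) = 2.1213.
u_3 = c_3 − 0.6667·q_1 − 2.1213·q_2 = (0.9444, 0.9444, -3.7778).
‖u_3‖ = 4.0069, so q_3 = (0.2357, 0.2357, -0.9428).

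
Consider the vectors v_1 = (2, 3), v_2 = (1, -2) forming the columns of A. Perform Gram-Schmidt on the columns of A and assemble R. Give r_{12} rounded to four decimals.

r_{12} = -1.1094

v_1 = (2, 3); ‖v_1‖ = 3.6056, so q_1 = (0.5547, 0.8321).
r_{12} = q_1·v_2 = -1.1094.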